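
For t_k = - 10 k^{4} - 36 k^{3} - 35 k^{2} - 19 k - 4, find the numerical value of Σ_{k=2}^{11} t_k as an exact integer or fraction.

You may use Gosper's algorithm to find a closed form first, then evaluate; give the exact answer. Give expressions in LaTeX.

Σ = -575460

The ratio is (10*k**4 + 76*k**3 + 203*k**2 + 237*k + 104)/(10*k**4 + 36*k**3 + 35*k**2 + 19*k + 4).
Normal form (A,B,C) = (1, 1, k**4 + 18*k**3/5 + 7*k**2/2 + 19*k/10 + 2/5).
Key eq: (1)·f(k+1) = (1)·f(k) + (k**4 + 18*k**3/5 + 7*k**2/2 + 19*k/10 + 2/5).
Bound: deg f ≤ 5.
A polynomial solution: f(k) = k**2*(2*k**3 + 4*k**2 - 3*k + 1)/10.
Then R = B(k−1)f/C = k**2*(2*k**3 + 4*k**2 - 3*k + 1)/(10*k**4 + 36*k**3 + 35*k**2 + 19*k + 4), so s_k = R(k)·t_k = k**2*(-2*k**3 - 4*k**2 + 3*k - 1).
Check: Δs_k = -10*k**4 - 36*k**3 - 35*k**2 - 19*k - 4. ✓
Evaluate s at k=12 and k=2: -575568 and -108; difference -575460.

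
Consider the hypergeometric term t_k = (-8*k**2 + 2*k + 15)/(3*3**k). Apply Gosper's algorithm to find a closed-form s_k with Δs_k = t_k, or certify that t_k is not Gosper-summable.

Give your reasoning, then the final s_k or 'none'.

Compute t_(k+1)/t_k: get (8*k**2 + 14*k - 9)/(3*(8*k**2 - 2*k - 15)).
Normal form (A,B,C) = (1/3, 1, k**2 - k/4 - 15/8).
Set up (1/3)·f(k+1) − (1)·f(k) − (k**2 - k/4 - 15/8) = 0.
Bound: deg f ≤ 2.
A polynomial solution: f(k) = -3*(4*k**2 + 3*k - 4)/8.
Get s_k = R·t_k = (4*k**2 + 3*k - 4)/3**k with R(k) = B(k−1)f(k)/C(k) = -3*(4*k**2 + 3*k - 4)/((2*k - 3)*(4*k + 5)).
Verify: (-8*k**2 + 2*k + 15)/(3*3**k) matches t_k.

s_k = (4*k**2 + 3*k - 4)/3**k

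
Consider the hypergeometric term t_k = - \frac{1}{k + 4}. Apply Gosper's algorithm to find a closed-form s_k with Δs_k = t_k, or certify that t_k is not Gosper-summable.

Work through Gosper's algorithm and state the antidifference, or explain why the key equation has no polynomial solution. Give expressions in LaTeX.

none (Gosper's algorithm certifies no s_k)

The ratio is (k + 4)/(k + 5).
Gosper form: A/B · C(k+1)/C(k) with A=k + 4, B=k + 5, C=1.
Solve (k + 4)·f(k+1) − (k + 4)·f(k) = 1.
From deg A=1, deg B=1, deg C=0: d=0.
Write f(k) = c0. Then LHS − RHS = -1, requiring -1 = 0: contradictory. No certificate.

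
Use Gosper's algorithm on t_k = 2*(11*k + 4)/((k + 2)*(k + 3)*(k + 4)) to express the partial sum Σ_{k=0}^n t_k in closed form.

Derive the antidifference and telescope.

S(n) = (13*n**2 + 25*n + 12)/(3*(n**2 + 7*n + 12))

Ratio r(k) = (k + 2)*(11*k + 15)/((k + 5)*(11*k + 4)).
Factor: A=k + 2; B=k + 5; C=k + 4/11.
Need (k + 2)·f(k+1) − (k + 4)·f(k) = k + 4/11.
Degrees (1,1,1) ⇒ d ≤ 2.
Coefficient equations give f(k) = k*(13*k - 1)/66.
R(k) = B(k−1)·f(k)/C(k) = k*(k + 4)*(13*k - 1)/(6*(11*k + 4)); s_k = R·t_k = k*(13*k - 1)/(3*(k + 2)*(k + 3)).
Verify: 2*(11*k + 4)/(k**3 + 9*k**2 + 26*k + 24) matches t_k.
s_(n+1) = (13*n**2 + 25*n + 12)/(3*(n**2 + 7*n + 12)) and s_(0) = 0, so S(n) = (13*n**2 + 25*n + 12)/(3*(n**2 + 7*n + 12)).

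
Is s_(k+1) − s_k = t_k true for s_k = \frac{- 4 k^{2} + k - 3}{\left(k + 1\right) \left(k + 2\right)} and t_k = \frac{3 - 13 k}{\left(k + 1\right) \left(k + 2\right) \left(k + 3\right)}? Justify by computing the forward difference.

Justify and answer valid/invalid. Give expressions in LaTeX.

s_(k+1) = (k - 4*(k + 1)**2 - 2)/((k + 2)*(k + 3))
s_(k+1) − s_k = (3 - 13*k)/(k**3 + 6*k**2 + 11*k + 6)
(s_(k+1) − s_k) − t_k = 0

Valid — Δs_k = t_k.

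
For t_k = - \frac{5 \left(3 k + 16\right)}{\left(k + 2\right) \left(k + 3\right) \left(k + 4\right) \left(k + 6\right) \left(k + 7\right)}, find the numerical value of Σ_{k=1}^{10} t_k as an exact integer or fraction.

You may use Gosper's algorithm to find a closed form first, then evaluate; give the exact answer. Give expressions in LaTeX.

r(k) = (k + 2)*(k + 6)*(3*k + 19)/((k + 5)*(k + 8)*(3*k + 16)) after simplifying.
Factor: A=k + 2; B=k + 8; C=k**2 + 31*k/3 + 80/3.
Key eq: (k + 2)·f(k+1) = (k + 7)·f(k) + (k**2 + 31*k/3 + 80/3).
Degrees (1,1,2) ⇒ d ≤ 5.
A polynomial solution: f(k) = k*(k + 4)*(k + 5)*(k**2 + 11*k + 36)/108.
R(k) = B(k−1)·f(k)/C(k) = k*(k + 4)*(k + 7)*(k**2 + 11*k + 36)/(36*(3*k + 16)); s_k = R·t_k = 5*k*(-k**2 - 11*k - 36)/(36*(k**3 + 11*k**2 + 36*k + 36)).
Verify: 5*(-3*k - 16)/(k**5 + 22*k**4 + 185*k**3 + 740*k**2 + 1404*k + 1008) matches t_k.
Evaluate s at k=11 and k=1: -7645/55692 and -5/63; difference -1075/18564.

Σ = -1075/18564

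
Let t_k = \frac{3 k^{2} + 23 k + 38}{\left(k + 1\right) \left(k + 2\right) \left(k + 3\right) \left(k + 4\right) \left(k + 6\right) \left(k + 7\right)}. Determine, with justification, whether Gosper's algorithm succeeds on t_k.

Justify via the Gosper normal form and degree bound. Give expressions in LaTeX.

Yes. s_k = \frac{k \left(k^{2} + 10 k + 27\right)}{18 \left(k^{3} + 10 k^{2} + 27 k + 18\right)}.

Compute t_(k+1)/t_k: get (k + 1)*(k + 6)*(23*k + 3*(k + 1)**2 + 61)/((k + 5)*(k + 8)*(3*k**2 + 23*k + 38)).
Take A(k)=k + 1, B(k)=k + 8, C(k)=k**3 + 38*k**2/3 + 51*k + 190/3.
f must satisfy (k + 1)·f(k+1) − (k + 7)·f(k) = k**3 + 38*k**2/3 + 51*k + 190/3.
Degrees (1,1,3) ⇒ d ≤ 6.
A polynomial solution: f(k) = k*(k + 2)*(k + 4)*(k + 5)*(k**2 + 10*k + 27)/54.
Get s_k = R·t_k = k*(k**2 + 10*k + 27)/(18*(k**3 + 10*k**2 + 27*k + 18)) with R(k) = B(k−1)f(k)/C(k) = k*(k + 2)*(k + 4)*(k + 7)*(k**2 + 10*k + 27)/(18*(3*k**2 + 23*k + 38)).
Check: Δs_k = (3*k**2 + 23*k + 38)/(k**6 + 23*k**5 + 207*k**4 + 925*k**3 + 2144*k**2 + 2412*k + 1008). ✓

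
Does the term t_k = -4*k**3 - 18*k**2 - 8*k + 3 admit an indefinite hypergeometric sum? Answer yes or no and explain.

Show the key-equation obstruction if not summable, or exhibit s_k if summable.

r(k) = (4*k**3 + 30*k**2 + 56*k + 27)/(4*k**3 + 18*k**2 + 8*k - 3) after simplifying.
Gosper form: A/B · C(k+1)/C(k) with A=1, B=1, C=k**3 + 9*k**2/2 + 2*k - 3/4.
Key eq: (1)·f(k+1) = (1)·f(k) + (k**3 + 9*k**2/2 + 2*k - 3/4).
Bound: deg f ≤ 4.
A polynomial solution: f(k) = k*(k**3 + 4*k**2 - 4*k - 4)/4.
Certificate R = B(k−1)f/C = k*(k**3 + 4*k**2 - 4*k - 4)/(4*k**3 + 18*k**2 + 8*k - 3) gives s_k = k*(-k**3 - 4*k**2 + 4*k + 4).
Δs = -4*k**3 - 18*k**2 - 8*k + 3, as required.

Yes. s_k = k*(-k**3 - 4*k**2 + 4*k + 4).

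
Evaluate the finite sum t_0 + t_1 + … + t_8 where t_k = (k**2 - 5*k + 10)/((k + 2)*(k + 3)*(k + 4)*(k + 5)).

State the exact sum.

Σ = 67/572

Compute t_(k+1)/t_k: get (k**3 - k**2 + 12)/(k**3 + k**2 - 20*k + 60).
Factor: A=k + 2; B=k + 6; C=k**2 - 5*k + 10.
f must satisfy (k + 2)·f(k+1) − (k + 5)·f(k) = k**2 - 5*k + 10.
Bound: deg f ≤ 3.
Coefficient equations give f(k) = k*(k**2 + 3*k + 26)/6.
R(k) = B(k−1)·f(k)/C(k) = k*(k + 5)*(k**2 + 3*k + 26)/(6*(k**2 - 5*k + 10)); s_k = R·t_k = k*(k**2 + 3*k + 26)/(6*(k + 2)*(k + 3)*(k + 4)).
Check: Δs_k = (k**2 - 5*k + 10)/(k**4 + 14*k**3 + 71*k**2 + 154*k + 120). ✓
Sum = s_(9) − s_(0); s_(9) = 67/572, s_(0) = 0 ⇒ 67/572.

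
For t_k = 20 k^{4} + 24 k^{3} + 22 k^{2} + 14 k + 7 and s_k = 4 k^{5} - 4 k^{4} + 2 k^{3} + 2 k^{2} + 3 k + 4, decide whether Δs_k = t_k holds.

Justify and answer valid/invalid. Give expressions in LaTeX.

s_(k+1) = 4*k**5 + 16*k**4 + 26*k**3 + 24*k**2 + 17*k + 11
s_(k+1) − s_k = 20*k**4 + 24*k**3 + 22*k**2 + 14*k + 7
(s_(k+1) − s_k) − t_k = 0

Valid: the claim telescopes to t_k.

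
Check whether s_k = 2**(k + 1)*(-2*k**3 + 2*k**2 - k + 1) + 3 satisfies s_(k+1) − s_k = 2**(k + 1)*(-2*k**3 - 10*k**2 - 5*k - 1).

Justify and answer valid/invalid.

s_(k+1) = 2**(k + 2)*(-k - 2*(k + 1)**3 + 2*(k + 1)**2) + 3
s_(k+1) − s_k = 2**(k + 1)*(-2*k**3 - 10*k**2 - 5*k - 1)
(s_(k+1) − s_k) − t_k = 0

Valid — Δs_k = t_k.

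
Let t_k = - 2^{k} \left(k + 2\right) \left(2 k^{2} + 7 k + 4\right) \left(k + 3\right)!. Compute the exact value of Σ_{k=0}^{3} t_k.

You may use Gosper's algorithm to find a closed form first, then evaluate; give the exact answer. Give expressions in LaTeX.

Σ = -1290240

t_(k+1)/t_k = 2*(k + 3)*(k + 4)*(7*k + 2*(k + 1)**2 + 11)/((k + 2)*(2*k**2 + 7*k + 4)).
So A=2*k + 8 and B=1, with C=k**3 + 11*k**2/2 + 9*k + 4.
Key eq: (2*k + 8)·f(k+1) = (1)·f(k) + (k**3 + 11*k**2/2 + 9*k + 4).
From deg A=1, deg B=0, deg C=3: d=2.
A polynomial solution: f(k) = k**2/2.
So s_k = (B(k−1)f/C)·t_k = (k**2/((k + 2)*(2*k**2 + 7*k + 4)))·t_k = -2**k*k**2*factorial(k + 3).
Verify: -2**k*(k + 2)*(2*k**2 + 7*k + 4)*factorial(k + 3) matches t_k.
Sum = s_(4) − s_(0); s_(4) = -1290240, s_(0) = 0 ⇒ -1290240.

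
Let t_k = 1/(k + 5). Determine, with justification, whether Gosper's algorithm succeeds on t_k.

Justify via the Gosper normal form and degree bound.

Compute t_(k+1)/t_k: get (k + 5)/(k + 6).
Take A(k)=k + 5, B(k)=k + 6, C(k)=1.
Set up (k + 5)·f(k+1) − (k + 5)·f(k) − (1) = 0.
deg f ≤ 0 (via 1,1,0).
f = c0 ⇒ A·f(k+1) − B(k−1)·f(k) − C = -1. The system {-1 = 0} is inconsistent; no antidifference.

No; the coefficient equations for f are inconsistent.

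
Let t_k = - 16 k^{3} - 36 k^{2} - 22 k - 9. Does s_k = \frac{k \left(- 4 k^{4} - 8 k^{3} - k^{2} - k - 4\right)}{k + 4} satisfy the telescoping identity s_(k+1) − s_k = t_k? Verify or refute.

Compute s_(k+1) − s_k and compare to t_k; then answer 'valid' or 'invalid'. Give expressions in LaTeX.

s_(k+1) = -(k + 1)*(k + 4*(k + 1)**4 + 8*(k + 1)**3 + (k + 1)**2 + 5)/(k + 5)
s_(k+1) − s_k = 2*(-8*k**5 - 72*k**4 - 189*k**3 - 210*k**2 - 121*k - 36)/(k**2 + 9*k + 20)
(s_(k+1) − s_k) − t_k = 3*(12*k**4 + 96*k**3 + 169*k**2 + 93*k + 36)/(k**2 + 9*k + 20)

Invalid: residual \frac{3 \left(12 k^{4} + 96 k^{3} + 169 k^{2} + 93 k + 36\right)}{k^{2} + 9 k + 20} ≠ 0.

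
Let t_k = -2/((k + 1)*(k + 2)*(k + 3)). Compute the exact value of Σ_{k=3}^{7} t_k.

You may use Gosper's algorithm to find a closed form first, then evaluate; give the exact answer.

Σ = -7/180

r(k) = (k + 1)/(k + 4) after simplifying.
Take A(k)=k + 1, B(k)=k + 4, C(k)=1.
Need (k + 1)·f(k+1) − (k + 3)·f(k) = 1.
deg f ≤ 2 (via 1,1,0).
Match coefficients ⇒ f(k) = k*(k + 3)/4.
So s_k = (B(k−1)f/C)·t_k = (k*(k + 3)**2/4)·t_k = k*(-k - 3)/(2*(k + 1)*(k + 2)).
Δs = -2/(k**3 + 6*k**2 + 11*k + 6), as required.
Σ_(k=3)^(7) t_k = s_(8) − s_(3) = -22/45 − (-9/20) = -7/180.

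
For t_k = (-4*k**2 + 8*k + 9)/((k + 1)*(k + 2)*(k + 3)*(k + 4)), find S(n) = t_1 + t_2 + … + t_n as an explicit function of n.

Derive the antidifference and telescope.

S(n) = n*(-5*n**2 + 51*n + 110)/(24*(n**3 + 9*n**2 + 26*n + 24))

r(k) = (k + 1)*(8*k - 4*(k + 1)**2 + 17)/((k + 5)*(-4*k**2 + 8*k + 9)) after simplifying.
So A=k + 1 and B=k + 5, with C=k**2 - 2*k - 9/4.
Set up (k + 1)·f(k+1) − (k + 4)·f(k) − (k**2 - 2*k - 9/4) = 0.
deg f ≤ 3 (via 1,1,2).
Solving with deg f ≤ 3: f(k) = -k*(k**2 + 30*k + 23)/24.
Then R = B(k−1)f/C = -k*(k + 4)*(k**2 + 30*k + 23)/(6*(4*k**2 - 8*k - 9)), so s_k = R(k)·t_k = k*(k**2 + 30*k + 23)/(6*(k + 1)*(k + 2)*(k + 3)).
s_(k+1) − s_k = (-4*k**2 + 8*k + 9)/(k**4 + 10*k**3 + 35*k**2 + 50*k + 24) = t_k.
s_(n+1) = (n**3 + 33*n**2 + 86*n + 54)/(6*(n**3 + 9*n**2 + 26*n + 24)) and s_(1) = 3/8, so S(n) = n*(-5*n**2 + 51*n + 110)/(24*(n**3 + 9*n**2 + 26*n + 24)).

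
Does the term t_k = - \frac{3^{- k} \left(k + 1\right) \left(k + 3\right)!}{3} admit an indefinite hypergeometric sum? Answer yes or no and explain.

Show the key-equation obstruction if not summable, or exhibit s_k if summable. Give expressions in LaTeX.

Yes. s_k = - 3^{- k} \left(k + 3\right)!.

r(k) = (k + 2)*(k + 4)/(3*(k + 1)) after simplifying.
A = k/3 + 4/3, B = 1, C = k + 1.
Set up (k/3 + 4/3)·f(k+1) − (1)·f(k) − (k + 1) = 0.
d = 0 from the (1,0,1) case.
A polynomial solution: f(k) = 3.
R(k) = B(k−1)·f(k)/C(k) = 3/(k + 1); s_k = R·t_k = -factorial(k + 3)/3**k.
Δs = -(k + 1)*factorial(k + 3)/(3*3**k), as required.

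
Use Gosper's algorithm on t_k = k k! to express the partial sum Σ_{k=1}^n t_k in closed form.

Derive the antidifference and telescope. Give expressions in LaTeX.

Ratio r(k) = (k + 1)**2/k.
A = k + 1, B = 1, C = k.
Solve (k + 1)·f(k+1) − (1)·f(k) = k.
Bound: deg f ≤ 0.
Solving with deg f ≤ 0: f(k) = 1.
Get s_k = R·t_k = factorial(k) with R(k) = B(k−1)f(k)/C(k) = 1/k.
Check: Δs_k = k*factorial(k). ✓
s_(n+1) = factorial(n + 1) and s_(1) = 1, so S(n) = n*factorial(n) + factorial(n) - 1.

S(n) = n n! + n! - 1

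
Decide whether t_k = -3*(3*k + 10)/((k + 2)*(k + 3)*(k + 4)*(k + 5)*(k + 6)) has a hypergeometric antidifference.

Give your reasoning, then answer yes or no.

Ratio r(k) = (k + 2)*(3*k + 13)/((k + 7)*(3*k + 10)).
Gosper form: A/B · C(k+1)/C(k) with A=k + 2, B=k + 7, C=k + 10/3.
Set up (k + 2)·f(k+1) − (k + 6)·f(k) − (k + 10/3) = 0.
Degrees (1,1,1) ⇒ d ≤ 4.
Match coefficients ⇒ f(k) = k*(k + 3)*(k**2 + 11*k + 38)/120.
So s_k = (B(k−1)f/C)·t_k = (k*(k + 3)*(k + 6)*(k**2 + 11*k + 38)/(40*(3*k + 10)))·t_k = 3*k*(-k**2 - 11*k - 38)/(40*(k**3 + 11*k**2 + 38*k + 40)).
Δs = 3*(-3*k - 10)/(k**5 + 20*k**4 + 155*k**3 + 580*k**2 + 1044*k + 720), as required.

Yes. s_k = 3*k*(-k**2 - 11*k - 38)/(40*(k**3 + 11*k**2 + 38*k + 40)).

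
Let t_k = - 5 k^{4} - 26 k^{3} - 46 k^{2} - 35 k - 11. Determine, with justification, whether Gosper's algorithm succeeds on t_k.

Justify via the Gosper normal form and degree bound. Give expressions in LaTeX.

Ratio r(k) = (5*k**4 + 46*k**3 + 154*k**2 + 225*k + 123)/(5*k**4 + 26*k**3 + 46*k**2 + 35*k + 11).
Take A(k)=1, B(k)=1, C(k)=k**4 + 26*k**3/5 + 46*k**2/5 + 7*k + 11/5.
Need (1)·f(k+1) − (1)·f(k) = k**4 + 26*k**3/5 + 46*k**2/5 + 7*k + 11/5.
Degrees (0,0,4) ⇒ d ≤ 5.
Solving with deg f ≤ 5: f(k) = k*(k**4 + 4*k**3 + 4*k**2 + k + 1)/5.
So s_k = (B(k−1)f/C)·t_k = (k*(k**4 + 4*k**3 + 4*k**2 + k + 1)/(5*k**4 + 26*k**3 + 46*k**2 + 35*k + 11))·t_k = k*(-k**4 - 4*k**3 - 4*k**2 - k - 1).
Verify: -5*k**4 - 26*k**3 - 46*k**2 - 35*k - 11 matches t_k.

Yes. s_k = k \left(- k^{4} - 4 k^{3} - 4 k^{2} - k - 1\right).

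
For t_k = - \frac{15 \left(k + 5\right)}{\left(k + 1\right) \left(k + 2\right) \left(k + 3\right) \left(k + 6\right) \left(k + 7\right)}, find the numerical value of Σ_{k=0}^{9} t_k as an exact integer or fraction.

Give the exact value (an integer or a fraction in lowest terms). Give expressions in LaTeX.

r(k) = (k + 1)*(k + 6)**2/((k + 4)*(k + 5)*(k + 8)) after simplifying.
Normal form (A,B,C) = (k + 1, k + 8, k**3 + 14*k**2 + 65*k + 100).
Set up (k + 1)·f(k+1) − (k + 7)·f(k) − (k**3 + 14*k**2 + 65*k + 100) = 0.
From deg A=1, deg B=1, deg C=3: d=6.
Solving with deg f ≤ 6: f(k) = k*(k + 3)*(k + 4)**2*(k + 5)**2/36.
So s_k = (B(k−1)f/C)·t_k = (k*(k + 3)*(k + 4)*(k + 7)/36)·t_k = 5*k*(-k**2 - 9*k - 20)/(12*(k**3 + 9*k**2 + 20*k + 12)).
s_(k+1) − s_k = 15*(-k - 5)/(k**5 + 19*k**4 + 131*k**3 + 401*k**2 + 540*k + 252) = t_k.
Σ_(k=0)^(9) t_k = s_(10) − s_(0) = -875/2112 − (0) = -875/2112.

Σ = -875/2112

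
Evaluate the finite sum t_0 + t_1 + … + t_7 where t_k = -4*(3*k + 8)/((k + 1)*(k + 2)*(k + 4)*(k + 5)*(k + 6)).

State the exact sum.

Σ = -346/1755

t_(k+1)/t_k = (k + 1)*(k + 4)*(3*k + 11)/((k + 3)*(k + 7)*(3*k + 8)).
Normal form (A,B,C) = (k + 1, k + 7, k**2 + 17*k/3 + 8).
f must satisfy (k + 1)·f(k+1) − (k + 6)·f(k) = k**2 + 17*k/3 + 8.
Degrees (1,1,2) ⇒ d ≤ 5.
Solving with deg f ≤ 5: f(k) = k*(k + 2)*(k + 3)*(k**2 + 10*k + 29)/60.
Certificate R = B(k−1)f/C = k*(k + 2)*(k + 6)*(k**2 + 10*k + 29)/(20*(3*k + 8)) gives s_k = k*(-k**2 - 10*k - 29)/(5*(k**3 + 10*k**2 + 29*k + 20)).
s_(k+1) − s_k = 4*(-3*k - 8)/(k**5 + 18*k**4 + 121*k**3 + 372*k**2 + 508*k + 240) = t_k.
Telescoping: Σ = s_(8) − s_(0) = -346/1755 − (0) = -346/1755.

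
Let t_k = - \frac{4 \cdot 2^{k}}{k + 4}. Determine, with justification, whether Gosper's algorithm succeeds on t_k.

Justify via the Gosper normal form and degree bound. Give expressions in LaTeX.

No — negative degree bound, so no certificate f.

The ratio is 2*(k + 4)/(k + 5).
Take A(k)=2*k + 8, B(k)=k + 5, C(k)=1.
Need (2*k + 8)·f(k+1) − (k + 4)·f(k) = 1.
deg f ≤ -1 (via 1,1,0).
d = -1 < 0 ⇒ no nonzero polynomial f; not summable.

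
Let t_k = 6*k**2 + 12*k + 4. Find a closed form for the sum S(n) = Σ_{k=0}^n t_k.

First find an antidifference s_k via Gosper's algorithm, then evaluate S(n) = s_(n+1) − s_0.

S(n) = 2*n**3 + 9*n**2 + 11*n + 4

Compute t_(k+1)/t_k: get (3*k**2 + 12*k + 11)/(3*k**2 + 6*k + 2).
Gosper form: A/B · C(k+1)/C(k) with A=1, B=1, C=k**2 + 2*k + 2/3.
f must satisfy (1)·f(k+1) − (1)·f(k) = k**2 + 2*k + 2/3.
Bound: deg f ≤ 3.
Match coefficients ⇒ f(k) = k*(2*k**2 + 3*k - 1)/6.
Then R = B(k−1)f/C = k*(2*k**2 + 3*k - 1)/(2*(3*k**2 + 6*k + 2)), so s_k = R(k)·t_k = k*(2*k**2 + 3*k - 1).
Verify: 6*k**2 + 12*k + 4 matches t_k.
s_(n+1) = 2*n**3 + 9*n**2 + 11*n + 4 and s_(0) = 0, so S(n) = 2*n**3 + 9*n**2 + 11*n + 4.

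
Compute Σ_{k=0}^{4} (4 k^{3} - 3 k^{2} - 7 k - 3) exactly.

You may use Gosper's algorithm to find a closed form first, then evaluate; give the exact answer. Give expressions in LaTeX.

Step 1: r(k) = (4*k**3 + 9*k**2 - k - 9)/(4*k**3 - 3*k**2 - 7*k - 3).
Factor: A=1; B=1; C=k**3 - 3*k**2/4 - 7*k/4 - 3/4.
Key eq: (1)·f(k+1) = (1)·f(k) + (k**3 - 3*k**2/4 - 7*k/4 - 3/4).
deg f ≤ 4 (via 0,0,3).
A polynomial solution: f(k) = k**2*(k**2 - 3*k - 1)/4.
Certificate R = B(k−1)f/C = k**2*(k**2 - 3*k - 1)/(4*k**3 - 3*k**2 - 7*k - 3) gives s_k = k**2*(k**2 - 3*k - 1).
s_(k+1) − s_k = 4*k**3 - 3*k**2 - 7*k - 3 = t_k.
Sum = s_(5) − s_(0); s_(5) = 225, s_(0) = 0 ⇒ 225.

Σ = 225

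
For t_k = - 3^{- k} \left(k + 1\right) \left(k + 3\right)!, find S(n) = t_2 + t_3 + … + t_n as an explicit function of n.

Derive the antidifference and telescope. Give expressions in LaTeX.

S(n) = 40 - 3^{- n} \left(n + 4\right)!

t_(k+1)/t_k = (k + 2)*(k + 4)/(3*(k + 1)).
Gosper form: A/B · C(k+1)/C(k) with A=k/3 + 4/3, B=1, C=k + 1.
f must satisfy (k/3 + 4/3)·f(k+1) − (1)·f(k) = k + 1.
Degrees (1,0,1) ⇒ d ≤ 0.
Coefficient equations give f(k) = 3.
R(k) = B(k−1)·f(k)/C(k) = 3/(k + 1); s_k = R·t_k = -3**(1 - k)*factorial(k + 3).
s_(k+1) − s_k = -(k + 1)*factorial(k + 3)/3**k = t_k.
Telescope: S(n) = s_(n+1) − s_(2) = -factorial(n + 4)/3**n − (-40) = 40 - factorial(n + 4)/3**n.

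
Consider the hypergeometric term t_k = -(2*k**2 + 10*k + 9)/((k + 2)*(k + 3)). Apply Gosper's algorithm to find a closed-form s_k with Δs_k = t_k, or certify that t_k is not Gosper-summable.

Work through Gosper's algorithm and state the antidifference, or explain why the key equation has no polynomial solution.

t_(k+1)/t_k = (k + 2)*(10*k + 2*(k + 1)**2 + 19)/((k + 4)*(2*k**2 + 10*k + 9)).
Gosper form: A/B · C(k+1)/C(k) with A=k + 2, B=k + 4, C=k**2 + 5*k + 9/2.
Need (k + 2)·f(k+1) − (k + 3)·f(k) = k**2 + 5*k + 9/2.
deg f ≤ 2 (via 1,1,2).
Solve for f: f(k) = k*(4*k + 5)/4 (degree 2 ≤ 2).
So s_k = (B(k−1)f/C)·t_k = (k*(k + 3)*(4*k + 5)/(2*(2*k**2 + 10*k + 9)))·t_k = k*(-4*k - 5)/(2*(k + 2)).
Δs = (-2*k**2 - 10*k - 9)/(k**2 + 5*k + 6), as required.

s_k = k*(-4*k - 5)/(2*(k + 2))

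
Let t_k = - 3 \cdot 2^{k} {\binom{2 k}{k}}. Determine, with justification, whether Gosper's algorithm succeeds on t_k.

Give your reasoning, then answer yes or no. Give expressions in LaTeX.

Ratio r(k) = 4*(2*k + 1)/(k + 1).
Take A(k)=8*k + 4, B(k)=k + 1, C(k)=1.
Set up (8*k + 4)·f(k+1) − (k)·f(k) − (1) = 0.
d = -1 from the (1,1,0) case.
Negative degree bound (-1): no f exists, t_k not Gosper-summable.

No — t_k has no hypergeometric antidifference.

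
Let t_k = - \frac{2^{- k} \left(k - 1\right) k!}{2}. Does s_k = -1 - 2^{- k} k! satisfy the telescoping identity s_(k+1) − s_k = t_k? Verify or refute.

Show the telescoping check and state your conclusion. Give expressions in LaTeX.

valid (s_(k+1) − s_k reduces to t_k)

s_(k+1) = -(2*2**k + k*factorial(k) + factorial(k))/(2*2**k)
s_(k+1) − s_k = -(k - 1)*factorial(k)/(2*2**k)
(s_(k+1) − s_k) − t_k = 0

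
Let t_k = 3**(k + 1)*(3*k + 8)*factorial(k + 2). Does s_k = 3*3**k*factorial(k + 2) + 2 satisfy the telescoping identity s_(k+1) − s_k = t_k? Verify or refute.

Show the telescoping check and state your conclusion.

s_(k+1) = 3*3**(k + 1)*factorial(k + 3) + 2
s_(k+1) − s_k = 3**(k + 1)*(3*k + 8)*factorial(k + 2)
(s_(k+1) − s_k) − t_k = 0

Valid — Δs_k = t_k.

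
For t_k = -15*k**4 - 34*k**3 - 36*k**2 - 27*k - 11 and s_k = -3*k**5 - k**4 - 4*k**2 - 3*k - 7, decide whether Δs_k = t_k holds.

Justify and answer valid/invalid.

s_(k+1) = -3*k - 3*(k + 1)**5 - (k + 1)**4 - 4*(k + 1)**2 - 10
s_(k+1) − s_k = -15*k**4 - 34*k**3 - 36*k**2 - 27*k - 11
(s_(k+1) − s_k) − t_k = 0

valid (s_(k+1) − s_k reduces to t_k)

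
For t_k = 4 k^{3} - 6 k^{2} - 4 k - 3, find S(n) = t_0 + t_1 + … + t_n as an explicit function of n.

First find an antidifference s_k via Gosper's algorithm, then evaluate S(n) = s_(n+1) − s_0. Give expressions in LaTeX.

S(n) = n^{4} - 4 n^{2} - 6 n - 3

Compute t_(k+1)/t_k: get (4*k**3 + 6*k**2 - 4*k - 9)/(4*k**3 - 6*k**2 - 4*k - 3).
Normal form (A,B,C) = (1, 1, k**3 - 3*k**2/2 - k - 3/4).
Solve (1)·f(k+1) − (1)·f(k) = k**3 - 3*k**2/2 - k - 3/4.
Bound: deg f ≤ 4.
Coefficient equations give f(k) = k*(k**3 - 4*k**2 + 2*k - 2)/4.
Certificate R = B(k−1)f/C = k*(k**3 - 4*k**2 + 2*k - 2)/(4*k**3 - 6*k**2 - 4*k - 3) gives s_k = k*(k**3 - 4*k**2 + 2*k - 2).
Verify: 4*k**3 - 6*k**2 - 4*k - 3 matches t_k.
Telescope: S(n) = s_(n+1) − s_(0) = n**4 - 4*n**2 - 6*n - 3 − (0) = n**4 - 4*n**2 - 6*n - 3.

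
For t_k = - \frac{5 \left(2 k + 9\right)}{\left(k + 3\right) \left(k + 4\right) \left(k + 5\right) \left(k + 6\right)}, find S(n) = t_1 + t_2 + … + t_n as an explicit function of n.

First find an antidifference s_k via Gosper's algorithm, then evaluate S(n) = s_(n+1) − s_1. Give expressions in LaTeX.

The ratio is (k + 3)*(2*k + 11)/((k + 7)*(2*k + 9)).
Gosper form: A/B · C(k+1)/C(k) with A=k + 3, B=k + 7, C=k + 9/2.
Need (k + 3)·f(k+1) − (k + 6)·f(k) = k + 9/2.
From deg A=1, deg B=1, deg C=1: d=3.
Match coefficients ⇒ f(k) = k*(k + 4)*(k + 8)/30.
R(k) = B(k−1)·f(k)/C(k) = k*(k + 4)*(k + 6)*(k + 8)/(15*(2*k + 9)); s_k = R·t_k = k*(-k - 8)/(3*(k**2 + 8*k + 15)).
Verify: 5*(-2*k - 9)/(k**4 + 18*k**3 + 119*k**2 + 342*k + 360) matches t_k.
Telescope: S(n) = s_(n+1) − s_(1) = (-n**2 - 10*n - 9)/(3*(n**2 + 10*n + 24)) − (-1/8) = 5*n*(-n - 10)/(24*(n**2 + 10*n + 24)).

S(n) = \frac{5 n \left(- n - 10\right)}{24 \left(n^{2} + 10 n + 24\right)}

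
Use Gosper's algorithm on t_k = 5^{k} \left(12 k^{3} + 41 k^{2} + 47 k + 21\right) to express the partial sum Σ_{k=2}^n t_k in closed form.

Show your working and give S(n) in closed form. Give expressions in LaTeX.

S(n) = 15 \cdot 5^{n} n^{3} + 40 \cdot 5^{n} n^{2} + 50 \cdot 5^{n} n + 20 \cdot 5^{n} - 625

r(k) = 5*(12*k**3 + 77*k**2 + 165*k + 121)/(12*k**3 + 41*k**2 + 47*k + 21) after simplifying.
Take A(k)=5, B(k)=1, C(k)=k**3 + 41*k**2/12 + 47*k/12 + 7/4.
f must satisfy (5)·f(k+1) − (1)·f(k) = k**3 + 41*k**2/12 + 47*k/12 + 7/4.
deg f ≤ 3 (via 0,0,3).
Solving with deg f ≤ 3: f(k) = (3*k - 1)*(k**2 + 1)/12.
So s_k = (B(k−1)f/C)·t_k = ((3*k - 1)*(k**2 + 1)/((4*k + 7)*(3*k**2 + 5*k + 3)))·t_k = 5**k*(3*k**3 - k**2 + 3*k - 1).
Δs = 5**k*(12*k**3 + 41*k**2 + 47*k + 21), as required.
s_(n+1) = 5**(n + 1)*(3*n**3 + 8*n**2 + 10*n + 4) and s_(2) = 625, so S(n) = 15*5**n*n**3 + 40*5**n*n**2 + 50*5**n*n + 20*5**n - 625.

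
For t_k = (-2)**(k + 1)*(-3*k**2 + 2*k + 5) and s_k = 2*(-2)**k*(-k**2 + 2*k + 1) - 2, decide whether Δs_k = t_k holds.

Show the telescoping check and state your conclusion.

Valid: the claim telescopes to t_k.

s_(k+1) = 4*(-2)**k*k**2 - 8*(-2)**k - 2
s_(k+1) − s_k = (-2)**(k + 1)*(-3*k**2 + 2*k + 5)
(s_(k+1) − s_k) − t_k = 0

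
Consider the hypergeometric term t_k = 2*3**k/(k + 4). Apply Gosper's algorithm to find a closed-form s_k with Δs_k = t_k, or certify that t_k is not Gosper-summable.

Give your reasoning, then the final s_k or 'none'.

no hypergeometric antidifference exists

Step 1: r(k) = 3*(k + 4)/(k + 5).
Factor: A=3*k + 12; B=k + 5; C=1.
f must satisfy (3*k + 12)·f(k+1) − (k + 4)·f(k) = 1.
deg f ≤ -1 (via 1,1,0).
Bound -1 < 0, so the key equation has no polynomial solution.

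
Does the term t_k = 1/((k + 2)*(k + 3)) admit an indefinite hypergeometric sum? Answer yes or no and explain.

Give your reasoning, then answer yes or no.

r(k) = (k + 2)/(k + 4) after simplifying.
A = k + 2, B = k + 4, C = 1.
Solve (k + 2)·f(k+1) − (k + 3)·f(k) = 1.
deg f ≤ 1 (via 1,1,0).
Coefficient equations give f(k) = k/2.
Certificate R = B(k−1)f/C = k*(k + 3)/2 gives s_k = k/(2*(k + 2)).
Check: Δs_k = 1/(k**2 + 5*k + 6). ✓

Yes. s_k = k/(2*(k + 2)).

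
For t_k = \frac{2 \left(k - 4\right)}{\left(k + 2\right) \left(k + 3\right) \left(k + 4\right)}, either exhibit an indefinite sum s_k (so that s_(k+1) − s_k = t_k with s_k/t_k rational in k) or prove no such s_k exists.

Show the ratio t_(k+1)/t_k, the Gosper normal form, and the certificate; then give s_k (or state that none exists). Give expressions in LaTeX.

Ratio r(k) = (k - 3)*(k + 2)/((k - 4)*(k + 5)).
Normal form (A,B,C) = (k + 2, k + 5, k - 4).
Set up (k + 2)·f(k+1) − (k + 4)·f(k) − (k - 4) = 0.
From deg A=1, deg B=1, deg C=1: d=2.
Solve for f: f(k) = -k*(k + 11)/6 (degree 2 ≤ 2).
Certificate R = B(k−1)f/C = -k*(k + 4)*(k + 11)/(6*(k - 4)) gives s_k = k*(-k - 11)/(3*(k + 2)*(k + 3)).
Verify: 2*(k - 4)/(k**3 + 9*k**2 + 26*k + 24) matches t_k.

s_k = \frac{k \left(- k - 11\right)}{3 \left(k + 2\right) \left(k + 3\right)}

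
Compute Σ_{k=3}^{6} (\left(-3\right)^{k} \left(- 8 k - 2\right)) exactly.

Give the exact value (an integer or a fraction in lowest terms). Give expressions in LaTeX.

Step 1: r(k) = 3*(-4*k - 5)/(4*k + 1).
A = -3, B = 1, C = k + 1/4.
Solve (-3)·f(k+1) − (1)·f(k) = k + 1/4.
d = 1 from the (0,0,1) case.
Coefficient equations give f(k) = -(2*k - 1)/8.
Certificate R = B(k−1)f/C = -(2*k - 1)/(2*(4*k + 1)) gives s_k = (-3)**k*(2*k - 1).
Verify: (-3)**k*(-8*k - 2) matches t_k.
Evaluate s at k=7 and k=3: -28431 and -135; difference -28296.

Σ = -28296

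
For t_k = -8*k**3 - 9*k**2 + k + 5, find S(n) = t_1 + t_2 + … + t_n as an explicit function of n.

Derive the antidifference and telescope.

Step 1: r(k) = (8*k**3 + 33*k**2 + 41*k + 11)/(8*k**3 + 9*k**2 - k - 5).
Take A(k)=1, B(k)=1, C(k)=k**3 + 9*k**2/8 - k/8 - 5/8.
Need (1)·f(k+1) − (1)·f(k) = k**3 + 9*k**2/8 - k/8 - 5/8.
deg f ≤ 4 (via 0,0,3).
Coefficient equations give f(k) = k*(2*k**3 - k**2 - 3*k - 3)/8.
Then R = B(k−1)f/C = k*(2*k**3 - k**2 - 3*k - 3)/(8*k**3 + 9*k**2 - k - 5), so s_k = R(k)·t_k = k*(-2*k**3 + k**2 + 3*k + 3).
Verify: -8*k**3 - 9*k**2 + k + 5 matches t_k.
Σ_(k=1)^n t_k = s_(n+1) − s_(1) = (-2*n**4 - 7*n**3 - 6*n**2 + 4*n + 5) − (5), i.e. n*(-2*n**3 - 7*n**2 - 6*n + 4).

S(n) = n*(-2*n**3 - 7*n**2 - 6*n + 4)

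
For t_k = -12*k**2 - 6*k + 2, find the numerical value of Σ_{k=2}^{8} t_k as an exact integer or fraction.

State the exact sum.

Σ = -2632

Step 1: r(k) = (6*k**2 + 15*k + 8)/(6*k**2 + 3*k - 1).
Gosper form: A/B · C(k+1)/C(k) with A=1, B=1, C=k**2 + k/2 - 1/6.
Set up (1)·f(k+1) − (1)·f(k) − (k**2 + k/2 - 1/6) = 0.
deg f ≤ 3 (via 0,0,2).
Solve for f: f(k) = k*(4*k**2 - 3*k - 3)/12 (degree 3 ≤ 3).
Get s_k = R·t_k = k*(-4*k**2 + 3*k + 3) with R(k) = B(k−1)f(k)/C(k) = k*(4*k**2 - 3*k - 3)/(2*(6*k**2 + 3*k - 1)).
s_(k+1) − s_k = -12*k**2 - 6*k + 2 = t_k.
Σ_(k=2)^(8) t_k = s_(9) − s_(2) = -2646 − (-14) = -2632.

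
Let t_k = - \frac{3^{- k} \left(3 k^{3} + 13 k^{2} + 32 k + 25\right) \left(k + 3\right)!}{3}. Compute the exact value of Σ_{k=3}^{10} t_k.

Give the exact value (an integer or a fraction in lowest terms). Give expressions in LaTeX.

Σ = -144937693760/729

Compute t_(k+1)/t_k: get (3*k**4 + 34*k**3 + 155*k**2 + 341*k + 292)/(3*(3*k**3 + 13*k**2 + 32*k + 25)).
Factor: A=k/3 + 4/3; B=1; C=k**3 + 13*k**2/3 + 32*k/3 + 25/3.
Solve (k/3 + 4/3)·f(k+1) − (1)·f(k) = k**3 + 13*k**2/3 + 32*k/3 + 25/3.
Degrees (1,0,3) ⇒ d ≤ 2.
Solve for f: f(k) = 3*k**2 + 4*k - 3 (degree 2 ≤ 2).
So s_k = (B(k−1)f/C)·t_k = (3*(3*k**2 + 4*k - 3)/(3*k**3 + 13*k**2 + 32*k + 25))·t_k = -(3*k**2 + 4*k - 3)*factorial(k + 3)/3**k.
s_(k+1) − s_k = -(3*k**3 + 13*k**2 + 32*k + 25)*factorial(k + 3)/(3*3**k) = t_k.
Telescoping: Σ = s_(11) − s_(3) = -144938393600/729 − (-960) = -144937693760/729.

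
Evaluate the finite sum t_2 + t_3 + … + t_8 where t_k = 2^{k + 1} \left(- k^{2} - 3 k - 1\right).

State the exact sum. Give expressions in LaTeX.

Step 1: r(k) = 2*(k**2 + 5*k + 5)/(k**2 + 3*k + 1).
So A=2 and B=1, with C=k**2 + 3*k + 1.
f must satisfy (2)·f(k+1) − (1)·f(k) = k**2 + 3*k + 1.
deg f ≤ 2 (via 0,0,2).
Solve for f: f(k) = k**2 - k + 1 (degree 2 ≤ 2).
So s_k = (B(k−1)f/C)·t_k = ((k**2 - k + 1)/(k**2 + 3*k + 1))·t_k = 2**(k + 1)*(-k**2 + k - 1).
s_(k+1) − s_k = 2**(k + 1)*(-k**2 - 3*k - 1) = t_k.
Sum = s_(9) − s_(2); s_(9) = -74752, s_(2) = -24 ⇒ -74728.

Σ = -74728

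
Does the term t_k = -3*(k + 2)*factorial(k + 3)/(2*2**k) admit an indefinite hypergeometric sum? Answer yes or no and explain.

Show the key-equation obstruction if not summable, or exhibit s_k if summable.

r(k) = (k + 3)*(k + 4)/(2*(k + 2)) after simplifying.
A = k/2 + 2, B = 1, C = k + 2.
Need (k/2 + 2)·f(k+1) − (1)·f(k) = k + 2.
d = 0 from the (1,0,1) case.
Solving with deg f ≤ 0: f(k) = 2.
R(k) = B(k−1)·f(k)/C(k) = 2/(k + 2); s_k = R·t_k = -3*factorial(k + 3)/2**k.
Check: Δs_k = -3*(k + 2)*factorial(k + 3)/(2*2**k). ✓

Yes. s_k = -3*factorial(k + 3)/2**k.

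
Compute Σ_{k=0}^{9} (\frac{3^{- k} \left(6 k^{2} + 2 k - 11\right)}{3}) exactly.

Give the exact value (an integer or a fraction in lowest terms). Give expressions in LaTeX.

Σ = -118436/59049

Compute t_(k+1)/t_k: get (6*k**2 + 14*k - 3)/(3*(6*k**2 + 2*k - 11)).
A = 1/3, B = 1, C = k**2 + k/3 - 11/6.
f must satisfy (1/3)·f(k+1) − (1)·f(k) = k**2 + k/3 - 11/6.
From deg A=0, deg B=0, deg C=2: d=2.
Coefficient equations give f(k) = -(3*k**2 + 4*k - 2)/2.
Get s_k = R·t_k = (-3*k**2 - 4*k + 2)/3**k with R(k) = B(k−1)f(k)/C(k) = -3*(3*k**2 + 4*k - 2)/(6*k**2 + 2*k - 11).
s_(k+1) − s_k = (6*k**2 + 2*k - 11)/(3*3**k) = t_k.
Σ_(k=0)^(9) t_k = s_(10) − s_(0) = -338/59049 − (2) = -118436/59049.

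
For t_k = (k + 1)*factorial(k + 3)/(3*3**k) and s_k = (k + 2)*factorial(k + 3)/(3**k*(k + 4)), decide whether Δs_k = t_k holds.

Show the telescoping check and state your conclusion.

Invalid: residual -2*(k**2 + 5*k + 1)*factorial(k + 3)/(3*3**k*(k + 4)*(k + 5)) ≠ 0.

s_(k+1) = (k + 3)*factorial(k + 4)/(3*3**k*(k + 5))
s_(k+1) − s_k = (k**3 + 8*k**2 + 19*k + 18)*factorial(k + 3)/(3*3**k*(k + 4)*(k + 5))
(s_(k+1) − s_k) − t_k = -2*(k**2 + 5*k + 1)*factorial(k + 3)/(3*3**k*(k + 4)*(k + 5))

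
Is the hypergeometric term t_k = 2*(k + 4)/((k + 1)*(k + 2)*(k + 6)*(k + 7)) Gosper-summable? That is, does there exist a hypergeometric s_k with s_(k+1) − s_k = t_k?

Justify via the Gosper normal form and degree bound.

The ratio is (k + 1)*(k + 5)*(k + 6)/((k + 3)*(k + 4)*(k + 8)).
Take A(k)=k + 1, B(k)=k + 8, C(k)=k**4 + 16*k**3 + 95*k**2 + 248*k + 240.
Set up (k + 1)·f(k+1) − (k + 7)·f(k) − (k**4 + 16*k**3 + 95*k**2 + 248*k + 240) = 0.
From deg A=1, deg B=1, deg C=4: d=6.
Coefficient equations give f(k) = k*(k + 2)*(k + 3)*(k + 4)*(k + 5)*(k + 7)/12.
So s_k = (B(k−1)f/C)·t_k = (k*(k + 2)*(k + 7)**2/(12*(k + 4)))·t_k = k*(k + 7)/(6*(k**2 + 7*k + 6)).
Check: Δs_k = 2*(k + 4)/(k**4 + 16*k**3 + 83*k**2 + 152*k + 84). ✓

Yes. s_k = k*(k + 7)/(6*(k**2 + 7*k + 6)).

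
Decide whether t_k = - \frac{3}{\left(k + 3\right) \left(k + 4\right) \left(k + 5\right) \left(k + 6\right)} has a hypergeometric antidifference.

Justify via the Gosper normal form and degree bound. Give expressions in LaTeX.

Yes. s_k = \frac{k \left(- k^{2} - 12 k - 47\right)}{60 \left(k + 3\right) \left(k + 4\right) \left(k + 5\right)}.

r(k) = (k + 3)/(k + 7) after simplifying.
Take A(k)=k + 3, B(k)=k + 7, C(k)=1.
Need (k + 3)·f(k+1) − (k + 6)·f(k) = 1.
deg f ≤ 3 (via 1,1,0).
Coefficient equations give f(k) = k*(k**2 + 12*k + 47)/180.
Certificate R = B(k−1)f/C = k*(k + 6)*(k**2 + 12*k + 47)/180 gives s_k = k*(-k**2 - 12*k - 47)/(60*(k + 3)*(k + 4)*(k + 5)).
Verify: -3/(k**4 + 18*k**3 + 119*k**2 + 342*k + 360) matches t_k.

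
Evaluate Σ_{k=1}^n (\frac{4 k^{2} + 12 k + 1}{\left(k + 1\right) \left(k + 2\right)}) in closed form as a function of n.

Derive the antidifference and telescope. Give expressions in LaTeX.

S(n) = \frac{n \left(8 n + 9\right)}{2 \left(n + 2\right)}

Ratio r(k) = (k + 1)*(12*k + 4*(k + 1)**2 + 13)/((k + 3)*(4*k**2 + 12*k + 1)).
Gosper form: A/B · C(k+1)/C(k) with A=k + 1, B=k + 3, C=k**2 + 3*k + 1/4.
Solve (k + 1)·f(k+1) − (k + 2)·f(k) = k**2 + 3*k + 1/4.
d = 2 from the (1,1,2) case.
Solving with deg f ≤ 2: f(k) = k*(4*k - 3)/4.
R(k) = B(k−1)·f(k)/C(k) = k*(k + 2)*(4*k - 3)/(4*k**2 + 12*k + 1); s_k = R·t_k = k*(4*k - 3)/(k + 1).
Δs = (4*k**2 + 12*k + 1)/(k**2 + 3*k + 2), as required.
s_(n+1) = (4*n**2 + 5*n + 1)/(n + 2) and s_(1) = 1/2, so S(n) = n*(8*n + 9)/(2*(n + 2)).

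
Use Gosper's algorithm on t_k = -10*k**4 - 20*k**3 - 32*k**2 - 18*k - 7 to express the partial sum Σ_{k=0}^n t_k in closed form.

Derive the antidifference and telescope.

Step 1: r(k) = (10*k**4 + 60*k**3 + 152*k**2 + 182*k + 87)/(10*k**4 + 20*k**3 + 32*k**2 + 18*k + 7).
Gosper form: A/B · C(k+1)/C(k) with A=1, B=1, C=k**4 + 2*k**3 + 16*k**2/5 + 9*k/5 + 7/10.
Set up (1)·f(k+1) − (1)·f(k) − (k**4 + 2*k**3 + 16*k**2/5 + 9*k/5 + 7/10) = 0.
Degrees (0,0,4) ⇒ d ≤ 5.
A polynomial solution: f(k) = k*(2*k**4 + 4*k**2 - 2*k + 3)/10.
Then R = B(k−1)f/C = k*(2*k**4 + 4*k**2 - 2*k + 3)/(10*k**4 + 20*k**3 + 32*k**2 + 18*k + 7), so s_k = R(k)·t_k = k*(-2*k**4 - 4*k**2 + 2*k - 3).
s_(k+1) − s_k = -10*k**4 - 20*k**3 - 32*k**2 - 18*k - 7 = t_k.
s_(n+1) = -2*n**5 - 10*n**4 - 24*n**3 - 30*n**2 - 21*n - 7 and s_(0) = 0, so S(n) = -2*n**5 - 10*n**4 - 24*n**3 - 30*n**2 - 21*n - 7.

S(n) = -2*n**5 - 10*n**4 - 24*n**3 - 30*n**2 - 21*n - 7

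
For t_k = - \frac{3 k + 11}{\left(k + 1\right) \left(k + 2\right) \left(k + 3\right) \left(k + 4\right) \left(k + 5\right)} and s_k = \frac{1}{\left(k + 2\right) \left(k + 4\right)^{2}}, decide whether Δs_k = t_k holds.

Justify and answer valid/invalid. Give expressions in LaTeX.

s_(k+1) = 1/((k + 3)*(k + 5)**2)
s_(k+1) − s_k = 1/((k + 3)*(k + 5)**2) - 1/((k + 2)*(k + 4)**2)
(s_(k+1) − s_k) − t_k = 3*(4*k**2 + 31*k + 59)/(k**7 + 24*k**6 + 240*k**5 + 1290*k**4 + 3999*k**3 + 7086*k**2 + 6560*k + 2400)

Invalid: residual \frac{3 \left(4 k^{2} + 31 k + 59\right)}{k^{7} + 24 k^{6} + 240 k^{5} + 1290 k^{4} + 3999 k^{3} + 7086 k^{2} + 6560 k + 2400} ≠ 0.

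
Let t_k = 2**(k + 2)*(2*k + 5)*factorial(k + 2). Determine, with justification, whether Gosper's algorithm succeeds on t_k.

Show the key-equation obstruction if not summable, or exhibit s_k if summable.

The ratio is 2*(k + 3)*(2*k + 7)/(2*k + 5).
Normal form (A,B,C) = (2*k + 6, 1, k + 5/2).
Need (2*k + 6)·f(k+1) − (1)·f(k) = k + 5/2.
Bound: deg f ≤ 0.
Solve for f: f(k) = 1/2 (degree 0 ≤ 0).
Get s_k = R·t_k = 2**(k + 2)*factorial(k + 2) with R(k) = B(k−1)f(k)/C(k) = 1/(2*k + 5).
Check: Δs_k = 2**(k + 2)*(2*k + 5)*factorial(k + 2). ✓

Yes. s_k = 2**(k + 2)*factorial(k + 2).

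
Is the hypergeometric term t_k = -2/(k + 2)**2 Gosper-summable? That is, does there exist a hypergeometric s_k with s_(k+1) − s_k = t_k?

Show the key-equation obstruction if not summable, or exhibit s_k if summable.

No — t_k has no hypergeometric antidifference.

r(k) = (k + 2)**2/(k + 3)**2 after simplifying.
Take A(k)=k**2 + 4*k + 4, B(k)=k**2 + 6*k + 9, C(k)=1.
Need (k**2 + 4*k + 4)·f(k+1) − (k**2 + 4*k + 4)·f(k) = 1.
Degrees (2,2,0) ⇒ d ≤ 0.
f = c0 ⇒ A·f(k+1) − B(k−1)·f(k) − C = -1. The system {-1 = 0} is inconsistent; no antidifference.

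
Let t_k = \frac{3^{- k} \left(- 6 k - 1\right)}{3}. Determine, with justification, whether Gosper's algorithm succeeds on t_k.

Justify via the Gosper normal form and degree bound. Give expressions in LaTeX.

Yes. s_k = 3^{- k} \left(3 k + 2\right).

Compute t_(k+1)/t_k: get (6*k + 7)/(3*(6*k + 1)).
Factor: A=1/3; B=1; C=k + 1/6.
Set up (1/3)·f(k+1) − (1)·f(k) − (k + 1/6) = 0.
deg f ≤ 1 (via 0,0,1).
Solve for f: f(k) = -(3*k + 2)/2 (degree 1 ≤ 1).
Certificate R = B(k−1)f/C = -3*(3*k + 2)/(6*k + 1) gives s_k = (3*k + 2)/3**k.
Verify: (-6*k - 1)/(3*3**k) matches t_k.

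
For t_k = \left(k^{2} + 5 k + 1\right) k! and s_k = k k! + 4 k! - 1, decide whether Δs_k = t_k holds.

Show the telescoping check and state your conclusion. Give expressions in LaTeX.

valid; difference matches t_k

s_(k+1) = k**2*factorial(k) + 6*k*factorial(k) + 5*factorial(k) - 1
s_(k+1) − s_k = (k**2 + 5*k + 1)*factorial(k)
(s_(k+1) − s_k) − t_k = 0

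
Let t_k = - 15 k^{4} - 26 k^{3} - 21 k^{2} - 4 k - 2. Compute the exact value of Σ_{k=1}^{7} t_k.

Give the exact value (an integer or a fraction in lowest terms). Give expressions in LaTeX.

Σ = -93590

Ratio r(k) = (15*k**4 + 86*k**3 + 189*k**2 + 184*k + 68)/(15*k**4 + 26*k**3 + 21*k**2 + 4*k + 2).
Gosper form: A/B · C(k+1)/C(k) with A=1, B=1, C=k**4 + 26*k**3/15 + 7*k**2/5 + 4*k/15 + 2/15.
Solve (1)·f(k+1) − (1)·f(k) = k**4 + 26*k**3/15 + 7*k**2/5 + 4*k/15 + 2/15.
Degrees (0,0,4) ⇒ d ≤ 5.
Solve for f: f(k) = k*(3*k**4 - k**3 - k**2 - 2*k + 3)/15 (degree 5 ≤ 5).
Then R = B(k−1)f/C = k*(3*k**4 - k**3 - k**2 - 2*k + 3)/(15*k**4 + 26*k**3 + 21*k**2 + 4*k + 2), so s_k = R(k)·t_k = k*(-3*k**4 + k**3 + k**2 + 2*k - 3).
s_(k+1) − s_k = -15*k**4 - 26*k**3 - 21*k**2 - 4*k - 2 = t_k.
Sum = s_(8) − s_(1); s_(8) = -93592, s_(1) = -2 ⇒ -93590.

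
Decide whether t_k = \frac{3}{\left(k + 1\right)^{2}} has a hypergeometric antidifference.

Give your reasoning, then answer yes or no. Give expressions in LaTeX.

No — t_k has no hypergeometric antidifference.

Step 1: r(k) = (k + 1)**2/(k + 2)**2.
Gosper form: A/B · C(k+1)/C(k) with A=k**2 + 2*k + 1, B=k**2 + 4*k + 4, C=1.
Solve (k**2 + 2*k + 1)·f(k+1) − (k**2 + 2*k + 1)·f(k) = 1.
deg f ≤ 0 (via 2,2,0).
Generic f = c0 gives residual -1; -1 = 0 cannot hold, so t_k is not Gosper-summable.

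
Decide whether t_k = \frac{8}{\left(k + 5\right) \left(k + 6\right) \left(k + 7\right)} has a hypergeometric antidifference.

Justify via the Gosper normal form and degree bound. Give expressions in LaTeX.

r(k) = (k + 5)/(k + 8) after simplifying.
Normal form (A,B,C) = (k + 5, k + 8, 1).
Need (k + 5)·f(k+1) − (k + 7)·f(k) = 1.
d = 2 from the (1,1,0) case.
A polynomial solution: f(k) = k*(k + 11)/60.
Then R = B(k−1)f/C = k*(k + 7)*(k + 11)/60, so s_k = R(k)·t_k = 2*k*(k + 11)/(15*(k + 5)*(k + 6)).
Verify: 8/(k**3 + 18*k**2 + 107*k + 210) matches t_k.

Yes. s_k = \frac{2 k \left(k + 11\right)}{15 \left(k + 5\right) \left(k + 6\right)}.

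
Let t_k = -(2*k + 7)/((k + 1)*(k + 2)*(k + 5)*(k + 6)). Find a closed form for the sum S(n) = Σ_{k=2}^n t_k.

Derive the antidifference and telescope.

S(n) = (-n**2 - 8*n + 9)/(21*(n**2 + 8*n + 12))

Step 1: r(k) = (k + 1)*(k + 5)*(2*k + 9)/((k + 3)*(k + 7)*(2*k + 7)).
Gosper form: A/B · C(k+1)/C(k) with A=k + 1, B=k + 7, C=k**3 + 21*k**2/2 + 73*k/2 + 42.
Key eq: (k + 1)·f(k+1) = (k + 6)·f(k) + (k**3 + 21*k**2/2 + 73*k/2 + 42).
d = 5 from the (1,1,3) case.
Match coefficients ⇒ f(k) = k*(k + 2)*(k + 3)*(k + 4)*(k + 6)/10.
Then R = B(k−1)f/C = k*(k + 2)*(k + 6)**2/(5*(2*k + 7)), so s_k = R(k)·t_k = k*(-k - 6)/(5*(k**2 + 6*k + 5)).
s_(k+1) − s_k = (-2*k - 7)/(k**4 + 14*k**3 + 65*k**2 + 112*k + 60) = t_k.
s_(n+1) = (-n**2 - 8*n - 7)/(5*(n**2 + 8*n + 12)) and s_(2) = -16/105, so S(n) = (-n**2 - 8*n + 9)/(21*(n**2 + 8*n + 12)).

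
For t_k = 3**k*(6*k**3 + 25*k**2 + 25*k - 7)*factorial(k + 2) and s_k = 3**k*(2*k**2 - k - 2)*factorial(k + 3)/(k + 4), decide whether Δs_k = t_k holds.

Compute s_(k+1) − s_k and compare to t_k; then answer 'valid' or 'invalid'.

s_(k+1) = 3**(k + 1)*(2*k**2 + 3*k - 1)*factorial(k + 4)/(k + 5)
s_(k+1) − s_k = 3**k*(6*k**4 + 55*k**3 + 156*k**2 + 127*k - 38)*factorial(k + 3)/((k + 4)*(k + 5))
(s_(k+1) − s_k) − t_k = -3**k*(6*k**4 + 49*k**3 + 123*k**2 + 94*k - 26)*factorial(k + 2)/((k + 4)*(k + 5))

Invalid: residual -3**k*(6*k**4 + 49*k**3 + 123*k**2 + 94*k - 26)*factorial(k + 2)/((k + 4)*(k + 5)) ≠ 0.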